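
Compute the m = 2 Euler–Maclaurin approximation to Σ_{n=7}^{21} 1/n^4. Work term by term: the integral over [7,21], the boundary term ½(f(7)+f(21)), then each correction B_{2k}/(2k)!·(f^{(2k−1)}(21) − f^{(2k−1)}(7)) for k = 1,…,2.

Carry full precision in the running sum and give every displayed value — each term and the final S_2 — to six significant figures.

S_2 ≈ 0.00116619

The integral term ∫_7^21 1/x^4 dx = 0.000935824.
Boundary: ½(f(7) + f(21)) = ½(0.000416493 + 5.14189e-06) = 0.000210818.
Running total after boundary: 0.00114664.
Order-1 term: 1/12 · (-9.79408e-07 − (-0.000237996)) = 1.97514e-05.
Running total after k=1: 0.00116639.
Order-2 term: −1/720 · (-6.66264e-08 − (-0.000145712)) = -2.02285e-07.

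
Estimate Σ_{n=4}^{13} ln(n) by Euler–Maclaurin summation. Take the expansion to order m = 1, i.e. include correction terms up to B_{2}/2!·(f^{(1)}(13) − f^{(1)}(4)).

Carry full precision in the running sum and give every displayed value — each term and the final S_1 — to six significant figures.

Integral: ∫_4^13 ln(x) dx = 18.7992.
½[f(4) + f(13)] = ½[1.38629 + 2.56495] = 1.97562.
So far: 20.7748.
k=1: B_{2}/(2)! × [f^{(1)}(13) − f^{(1)}(4)] = 1/12 × (0.0769231 − 0.250000) = -0.0144231.

S_1 ≈ 20.7604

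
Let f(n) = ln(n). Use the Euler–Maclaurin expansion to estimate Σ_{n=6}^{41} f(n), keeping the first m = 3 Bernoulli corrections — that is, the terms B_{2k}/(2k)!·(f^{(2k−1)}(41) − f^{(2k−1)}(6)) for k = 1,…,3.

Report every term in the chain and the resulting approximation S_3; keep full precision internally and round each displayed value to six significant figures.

S_3 ≈ 109.247

Integral: ∫_6^41 ln(x) dx = 106.506.
½[f(6) + f(41)] = ½[1.79176 + 3.71357] = 2.75267.
Running total after boundary: 109.259.
k=1: B_{2}/(2)! × [f^{(1)}(41) − f^{(1)}(6)] = 1/12 × (0.0243902 − 0.166667) = -0.0118564.
Running total after k=1: 109.247.
k=2: B_{4}/(4)! × [f^{(3)}(41) − f^{(3)}(6)] = −1/720 × (2.90187e-05 − 0.00925926) = 1.28198e-05.
Running total after k=2: 109.247.
k=3: B_{6}/(6)! × [f^{(5)}(41) − f^{(5)}(6)] = 1/30240 × (2.07153e-07 − 0.00308642) = -1.02057e-07.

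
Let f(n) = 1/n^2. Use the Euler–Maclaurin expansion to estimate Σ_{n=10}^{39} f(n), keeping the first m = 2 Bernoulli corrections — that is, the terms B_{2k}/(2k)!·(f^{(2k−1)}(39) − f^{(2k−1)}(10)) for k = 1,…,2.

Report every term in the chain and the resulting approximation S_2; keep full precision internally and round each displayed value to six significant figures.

S_2 ≈ 0.0798512

Integral: ∫_10^39 1/x^2 dx = 0.0743590.
½[f(10) + f(39)] = ½[0.0100000 + 0.000657462] = 0.00532873.
Integral + boundary = 0.0796877.
Order-1 term: 1/12 · (-3.37160e-05 − (-0.00200000)) = 0.000163857.
After k=1: 0.0798516.
Order-2 term: −1/720 · (-2.66004e-07 − (-0.000240000)) = -3.32964e-07.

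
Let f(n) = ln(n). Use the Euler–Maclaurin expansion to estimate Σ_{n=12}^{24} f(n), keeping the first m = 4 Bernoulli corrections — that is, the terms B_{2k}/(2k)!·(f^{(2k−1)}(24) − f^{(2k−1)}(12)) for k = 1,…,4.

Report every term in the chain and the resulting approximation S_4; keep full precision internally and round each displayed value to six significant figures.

S_4 ≈ 37.2824

∫_12^24 ln(x) dx evaluates to 34.4544.
½[f(12) + f(24)] = ½[2.48491 + 3.17805] = 2.83148.
Running total after boundary: 37.2859.
Order-1 term: 1/12 · (0.0416667 − 0.0833333) = -0.00347222.
Running total after k=1: 37.2824.
Order-2 term: −1/720 · (0.000144676 − 0.00115741) = 1.40657e-06.
Running total after k=2: 37.2824.
Order-3 term: 1/30240 · (3.01408e-06 − 9.64506e-05) = -3.08983e-09.
Running total after k=3: 37.2824.
Order-4 term: −1/1209600 · (1.56983e-07 − 2.00939e-05) = 1.64822e-11.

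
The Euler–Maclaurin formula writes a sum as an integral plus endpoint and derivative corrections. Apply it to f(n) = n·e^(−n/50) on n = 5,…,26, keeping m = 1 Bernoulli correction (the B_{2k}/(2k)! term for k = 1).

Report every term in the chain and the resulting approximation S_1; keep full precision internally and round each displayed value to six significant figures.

The integral term ∫_5^26 x·e^(−x/50) dx = 229.125.
Endpoint term: (f(5) + f(26))/2 = (4.52419 + 15.4575)/2 = 9.99086.
So far: 239.116.
Correction k=1: B_{2}/2! · (f^{(1)}(26) − f^{(1)}(5)) = 1/12 · (0.285370 − 0.814354) = -0.0440820.

S_1 ≈ 239.072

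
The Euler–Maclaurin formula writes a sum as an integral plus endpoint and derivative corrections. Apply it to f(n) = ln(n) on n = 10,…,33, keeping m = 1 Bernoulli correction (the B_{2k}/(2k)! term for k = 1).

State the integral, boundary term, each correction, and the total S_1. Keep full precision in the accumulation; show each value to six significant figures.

S_1 ≈ 72.2526

The integral term ∫_10^33 ln(x) dx = 69.3589.
Endpoint term: (f(10) + f(33))/2 = (2.30259 + 3.49651)/2 = 2.89955.
So far: 72.2584.
Order-1 term: 1/12 · (0.0303030 − 0.100000) = -0.00580808.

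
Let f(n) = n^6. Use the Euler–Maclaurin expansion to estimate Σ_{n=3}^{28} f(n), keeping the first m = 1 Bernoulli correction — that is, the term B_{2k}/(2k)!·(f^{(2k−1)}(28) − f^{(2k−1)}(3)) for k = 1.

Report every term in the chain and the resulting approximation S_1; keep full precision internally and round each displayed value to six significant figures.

S_1 ≈ 2.17711e+09

∫_3^28 x^6 dx evaluates to 1.92756e+09.
Endpoint term: (f(3) + f(28))/2 = (729.000 + 4.81890e+08)/2 = 2.40946e+08.
Integral + boundary = 2.16851e+09.
Order-1 term: 1/12 · (1.03262e+08 − 1458.00) = 8.60506e+06.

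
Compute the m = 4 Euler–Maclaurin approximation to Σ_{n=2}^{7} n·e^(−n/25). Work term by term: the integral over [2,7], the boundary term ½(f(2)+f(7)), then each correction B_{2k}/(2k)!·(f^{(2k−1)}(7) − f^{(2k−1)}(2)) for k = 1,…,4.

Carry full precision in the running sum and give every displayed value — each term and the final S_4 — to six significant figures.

S_4 ≈ 22.0195

∫_2^7 x·e^(−x/25) dx evaluates to 18.4765.
Boundary: ½(f(2) + f(7)) = ½(1.84623 + 5.29049) = 3.56836.
So far: 22.0449.
Order-1 term: 1/12 · (0.544164 − 0.849267) = -0.0254252.
After k=1: 22.0195.
Order-2 term: −1/720 · (0.00328917 − 0.00431280) = 1.42171e-06.
After k=2: 22.0195.
Order-3 term: 1/30240 · (9.13229e-06 − 1.16268e-05) = -8.24917e-11.
After k=3: 22.0195.
Order-4 term: −1/1209600 · (2.08030e-08 − 2.61651e-08) = 4.43293e-15.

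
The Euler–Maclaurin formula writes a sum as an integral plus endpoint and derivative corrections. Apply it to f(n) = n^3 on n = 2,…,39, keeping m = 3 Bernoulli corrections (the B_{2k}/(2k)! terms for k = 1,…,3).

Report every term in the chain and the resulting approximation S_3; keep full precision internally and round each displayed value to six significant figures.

∫_2^39 x^3 dx evaluates to 578356.
½[f(2) + f(39)] = ½[8.00000 + 59319.0] = 29663.5.
So far: 608020.
Correction k=1: B_{2}/2! · (f^{(1)}(39) − f^{(1)}(2)) = 1/12 · (4563.00 − 12.0000) = 379.250.
Partial sum through k=1: 608399.
Correction k=2: B_{4}/4! · (f^{(3)}(39) − f^{(3)}(2)) = −1/720 · (6.00000 − 6.00000) = 0.00000.
Partial sum through k=2: 608399.
Correction k=3: B_{6}/6! · (f^{(5)}(39) − f^{(5)}(2)) = 1/30240 · (0.00000 − 0.00000) = 0.00000.

S_3 ≈ 608399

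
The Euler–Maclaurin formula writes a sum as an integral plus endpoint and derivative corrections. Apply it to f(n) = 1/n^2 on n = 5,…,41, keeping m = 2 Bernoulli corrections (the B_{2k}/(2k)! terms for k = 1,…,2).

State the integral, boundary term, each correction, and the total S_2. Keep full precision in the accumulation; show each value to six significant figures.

S_2 ≈ 0.197227

The integral term ∫_5^41 1/x^2 dx = 0.175610.
Endpoint term: (f(5) + f(41))/2 = (0.0400000 + 0.000594884)/2 = 0.0202974.
Integral + boundary = 0.195907.
Correction k=1: B_{2}/2! · (f^{(1)}(41) − f^{(1)}(5)) = 1/12 · (-2.90187e-05 − (-0.0160000)) = 0.00133092.
Running total after k=1: 0.197238.
Correction k=2: B_{4}/4! · (f^{(3)}(41) − f^{(3)}(5)) = −1/720 · (-2.07153e-07 − (-0.00768000)) = -1.06664e-05.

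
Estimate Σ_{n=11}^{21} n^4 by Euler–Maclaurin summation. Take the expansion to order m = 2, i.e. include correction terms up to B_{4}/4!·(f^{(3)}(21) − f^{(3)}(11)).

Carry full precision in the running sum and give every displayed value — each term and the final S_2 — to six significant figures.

The integral term ∫_11^21 x^4 dx = 784610.
Endpoint term: (f(11) + f(21))/2 = (14641.0 + 194481)/2 = 104561.
Running total after boundary: 889171.
k=1: B_{2}/(2)! × [f^{(1)}(21) − f^{(1)}(11)] = 1/12 × (37044.0 − 5324.00) = 2643.33.
Running total after k=1: 891814.
k=2: B_{4}/(4)! × [f^{(3)}(21) − f^{(3)}(11)] = −1/720 × (504.000 − 264.000) = -0.333333.

S_2 ≈ 891814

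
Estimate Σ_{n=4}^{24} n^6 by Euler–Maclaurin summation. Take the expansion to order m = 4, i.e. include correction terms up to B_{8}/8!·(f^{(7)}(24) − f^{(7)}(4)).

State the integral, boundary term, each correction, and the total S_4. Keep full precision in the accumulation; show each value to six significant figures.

S_4 ≈ 7.54740e+08

The integral term ∫_4^24 x^6 dx = 6.55208e+08.
Boundary: ½(f(4) + f(24)) = ½(4096.00 + 1.91103e+08) = 9.55535e+07.
Running total after boundary: 7.50761e+08.
Order-1 term: 1/12 · (4.77757e+07 − 6144.00) = 3.98080e+06.
Running total after k=1: 7.54742e+08.
Order-2 term: −1/720 · (1.65888e+06 − 7680.00) = -2293.33.
Running total after k=2: 7.54740e+08.
Order-3 term: 1/30240 · (17280.0 − 2880.00) = 0.476190.
Running total after k=3: 7.54740e+08.
Order-4 term: −1/1209600 · (0.00000 − 0.00000) = 0.00000.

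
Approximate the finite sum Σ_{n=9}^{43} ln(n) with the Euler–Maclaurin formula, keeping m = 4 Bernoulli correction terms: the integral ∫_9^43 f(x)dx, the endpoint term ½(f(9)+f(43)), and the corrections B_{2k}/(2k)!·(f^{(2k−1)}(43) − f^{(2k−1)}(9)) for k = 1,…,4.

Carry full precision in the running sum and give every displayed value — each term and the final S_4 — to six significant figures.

S_4 ≈ 110.928

∫_9^43 ln(x) dx evaluates to 107.957.
Boundary: ½(f(9) + f(43)) = ½(2.19722 + 3.76120) = 2.97921.
Running total after boundary: 110.936.
Order-1 term: 1/12 · (0.0232558 − 0.111111) = -0.00732127.
Running total after k=1: 110.928.
Order-2 term: −1/720 · (2.51550e-05 − 0.00274348) = 3.77546e-06.
Running total after k=2: 110.928.
Order-3 term: 1/30240 · (1.63256e-07 − 0.000406442) = -1.34351e-08.
Running total after k=3: 110.928.
Order-4 term: −1/1209600 · (2.64883e-09 − 0.000150534) = 1.24447e-10.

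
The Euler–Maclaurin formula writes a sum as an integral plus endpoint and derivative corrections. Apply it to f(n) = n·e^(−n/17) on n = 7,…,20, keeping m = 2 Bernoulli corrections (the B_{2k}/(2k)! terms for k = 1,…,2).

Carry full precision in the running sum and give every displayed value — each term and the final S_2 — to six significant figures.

S_2 ≈ 81.6955

The integral term ∫_7^20 x·e^(−x/17) dx = 76.3302.
Boundary: ½(f(7) + f(20)) = ½(4.63736 + 6.16730) = 5.40233.
Running total after boundary: 81.7325.
k=1: B_{2}/(2)! × [f^{(1)}(20) − f^{(1)}(7)] = 1/12 × (-0.0544174 − 0.389694) = -0.0370093.
After k=1: 81.6955.
k=2: B_{4}/(4)! × [f^{(3)}(20) − f^{(3)}(7)] = −1/720 × (0.00194572 − 0.00593306) = 5.53797e-06.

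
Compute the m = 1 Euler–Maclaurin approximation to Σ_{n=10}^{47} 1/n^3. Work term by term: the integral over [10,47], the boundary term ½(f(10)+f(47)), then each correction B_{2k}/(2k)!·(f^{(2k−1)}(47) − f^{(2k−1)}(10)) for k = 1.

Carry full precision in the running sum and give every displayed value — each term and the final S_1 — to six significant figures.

S_1 ≈ 0.00530342

Integral: ∫_10^47 1/x^3 dx = 0.00477365.
½[f(10) + f(47)] = ½[0.00100000 + 9.63178e-06] = 0.000504816.
So far: 0.00527847.
Order-1 term: 1/12 · (-6.14794e-07 − (-0.000300000)) = 2.49488e-05.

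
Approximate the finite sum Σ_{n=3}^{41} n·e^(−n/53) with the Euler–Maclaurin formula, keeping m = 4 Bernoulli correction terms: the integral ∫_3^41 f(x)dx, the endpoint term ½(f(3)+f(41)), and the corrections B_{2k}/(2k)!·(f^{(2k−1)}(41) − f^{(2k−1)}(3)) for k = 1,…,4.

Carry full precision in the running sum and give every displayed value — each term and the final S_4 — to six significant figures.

S_4 ≈ 516.999

∫_3^41 x·e^(−x/53) dx evaluates to 506.190.
Boundary: ½(f(3) + f(41)) = ½(2.83491 + 18.9156) = 10.8753.
Running total after boundary: 517.065.
Order-1 term: 1/12 · (0.104458 − 0.891480) = -0.0655851.
After k=1: 516.999.
Order-2 term: −1/720 · (0.000365671 − 0.000990180) = 8.67374e-07.
After k=2: 516.999.
Order-3 term: 1/30240 · (2.47118e-07 − 5.92024e-07) = -1.14056e-11.
After k=3: 516.999.
Order-4 term: −1/1209600 · (1.29604e-10 − 2.96029e-10) = 1.37586e-16.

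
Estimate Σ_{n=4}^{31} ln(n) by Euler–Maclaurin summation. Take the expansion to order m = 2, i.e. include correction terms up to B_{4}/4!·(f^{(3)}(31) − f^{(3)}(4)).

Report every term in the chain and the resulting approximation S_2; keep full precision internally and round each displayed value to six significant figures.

S_2 ≈ 76.3005

∫_4^31 ln(x) dx evaluates to 73.9084.
½[f(4) + f(31)] = ½[1.38629 + 3.43399] = 2.41014.
Integral + boundary = 76.3186.
Correction k=1: B_{2}/2! · (f^{(1)}(31) − f^{(1)}(4)) = 1/12 · (0.0322581 − 0.250000) = -0.0181452.
After k=1: 76.3004.
Correction k=2: B_{4}/4! · (f^{(3)}(31) − f^{(3)}(4)) = −1/720 · (6.71344e-05 − 0.0312500) = 4.33095e-05.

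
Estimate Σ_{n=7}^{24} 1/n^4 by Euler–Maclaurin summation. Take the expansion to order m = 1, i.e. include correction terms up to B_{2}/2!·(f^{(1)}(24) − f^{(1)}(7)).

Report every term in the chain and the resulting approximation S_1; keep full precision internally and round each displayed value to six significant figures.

∫_7^24 1/x^4 dx evaluates to 0.000947705.
Endpoint term: (f(7) + f(24))/2 = (0.000416493 + 3.01408e-06)/2 = 0.000209754.
Integral + boundary = 0.00115746.
Order-1 term: 1/12 · (-5.02347e-07 − (-0.000237996)) = 1.97911e-05.

S_1 ≈ 0.00117725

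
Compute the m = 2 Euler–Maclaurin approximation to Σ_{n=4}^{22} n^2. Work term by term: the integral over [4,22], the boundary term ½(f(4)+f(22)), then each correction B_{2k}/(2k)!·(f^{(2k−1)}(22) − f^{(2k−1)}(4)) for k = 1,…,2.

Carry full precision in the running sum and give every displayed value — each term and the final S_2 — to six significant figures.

S_2 ≈ 3781.00

Integral: ∫_4^22 x^2 dx = 3528.00.
Endpoint term: (f(4) + f(22))/2 = (16.0000 + 484.000)/2 = 250.000.
So far: 3778.00.
k=1: B_{2}/(2)! × [f^{(1)}(22) − f^{(1)}(4)] = 1/12 × (44.0000 − 8.00000) = 3.00000.
After k=1: 3781.00.
k=2: B_{4}/(4)! × [f^{(3)}(22) − f^{(3)}(4)] = −1/720 × (0.00000 − 0.00000) = 0.00000.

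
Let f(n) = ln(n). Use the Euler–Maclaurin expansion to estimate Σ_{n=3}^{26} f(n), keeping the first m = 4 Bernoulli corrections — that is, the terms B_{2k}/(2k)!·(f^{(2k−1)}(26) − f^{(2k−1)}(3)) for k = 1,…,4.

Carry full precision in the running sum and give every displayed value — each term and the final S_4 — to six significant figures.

S_4 ≈ 60.5686

The integral term ∫_3^26 ln(x) dx = 58.4147.
½[f(3) + f(26)] = ½[1.09861 + 3.25810] = 2.17835.
Integral + boundary = 60.5930.
k=1: B_{2}/(2)! × [f^{(1)}(26) − f^{(1)}(3)] = 1/12 × (0.0384615 − 0.333333) = -0.0245726.
After k=1: 60.5685.
k=2: B_{4}/(4)! × [f^{(3)}(26) − f^{(3)}(3)] = −1/720 × (0.000113792 − 0.0740741) = 0.000102723.
After k=2: 60.5686.
k=3: B_{6}/(6)! × [f^{(5)}(26) − f^{(5)}(3)] = 1/30240 × (2.01997e-06 − 0.0987654) = -3.26599e-06.
After k=3: 60.5686.
k=4: B_{8}/(8)! × [f^{(7)}(26) − f^{(7)}(3)] = −1/1209600 × (8.96436e-08 − 0.329218) = 2.72171e-07.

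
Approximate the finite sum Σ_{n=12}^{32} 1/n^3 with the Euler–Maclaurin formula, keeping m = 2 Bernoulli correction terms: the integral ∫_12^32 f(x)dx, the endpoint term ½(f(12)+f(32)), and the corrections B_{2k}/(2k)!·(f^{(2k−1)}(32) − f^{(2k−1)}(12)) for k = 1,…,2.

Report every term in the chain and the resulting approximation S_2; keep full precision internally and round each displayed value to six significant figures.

Integral: ∫_12^32 1/x^3 dx = 0.00298394.
½[f(12) + f(32)] = ½[0.000578704 + 3.05176e-05] = 0.000304611.
Integral + boundary = 0.00328855.
Correction k=1: B_{2}/2! · (f^{(1)}(32) − f^{(1)}(12)) = 1/12 · (-2.86102e-06 − (-0.000144676)) = 1.18179e-05.
After k=1: 0.00330037.
Correction k=2: B_{4}/4! · (f^{(3)}(32) − f^{(3)}(12)) = −1/720 · (-5.58794e-08 − (-2.00939e-05)) = -2.78306e-08.

S_2 ≈ 0.00330034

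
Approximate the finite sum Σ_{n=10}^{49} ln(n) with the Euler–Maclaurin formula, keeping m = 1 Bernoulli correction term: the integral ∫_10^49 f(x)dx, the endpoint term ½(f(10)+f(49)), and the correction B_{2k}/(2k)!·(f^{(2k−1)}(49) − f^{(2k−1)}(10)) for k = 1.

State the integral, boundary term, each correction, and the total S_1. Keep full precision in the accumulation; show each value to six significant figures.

Integral: ∫_10^49 ln(x) dx = 128.673.
Endpoint term: (f(10) + f(49))/2 = (2.30259 + 3.89182)/2 = 3.09720.
So far: 131.771.
k=1: B_{2}/(2)! × [f^{(1)}(49) − f^{(1)}(10)] = 1/12 × (0.0204082 − 0.100000) = -0.00663265.

S_1 ≈ 131.764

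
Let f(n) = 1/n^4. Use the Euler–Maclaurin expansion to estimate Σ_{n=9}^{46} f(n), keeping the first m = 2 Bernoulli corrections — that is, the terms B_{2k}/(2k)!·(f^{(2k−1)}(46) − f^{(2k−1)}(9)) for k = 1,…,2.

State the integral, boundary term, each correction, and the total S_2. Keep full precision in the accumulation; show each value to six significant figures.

S_2 ≈ 0.000535751

Integral: ∫_9^46 1/x^4 dx = 0.000453823.
Boundary: ½(f(9) + f(46)) = ½(0.000152416 + 2.23341e-07) = 7.63196e-05.
Integral + boundary = 0.000530142.
k=1: B_{2}/(2)! × [f^{(1)}(46) − f^{(1)}(9)] = 1/12 × (-1.94210e-08 − (-6.77404e-05)) = 5.64341e-06.
Running total after k=1: 0.000535786.
k=2: B_{4}/(4)! × [f^{(3)}(46) − f^{(3)}(9)] = −1/720 × (-2.75345e-10 − (-2.50890e-05)) = -3.48455e-08.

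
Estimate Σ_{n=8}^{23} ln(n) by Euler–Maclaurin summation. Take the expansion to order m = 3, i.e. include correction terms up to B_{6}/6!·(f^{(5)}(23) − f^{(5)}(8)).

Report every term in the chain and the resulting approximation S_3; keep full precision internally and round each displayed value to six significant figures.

The integral term ∫_8^23 ln(x) dx = 40.4808.
Endpoint term: (f(8) + f(23))/2 = (2.07944 + 3.13549)/2 = 2.60747.
So far: 43.0883.
Correction k=1: B_{2}/2! · (f^{(1)}(23) − f^{(1)}(8)) = 1/12 · (0.0434783 − 0.125000) = -0.00679348.
After k=1: 43.0815.
Correction k=2: B_{4}/4! · (f^{(3)}(23) − f^{(3)}(8)) = −1/720 · (0.000164379 − 0.00390625) = 5.19704e-06.
After k=2: 43.0815.
Correction k=3: B_{6}/6! · (f^{(5)}(23) − f^{(5)}(8)) = 1/30240 · (3.72883e-06 − 0.000732422) = -2.40970e-08.

S_3 ≈ 43.0815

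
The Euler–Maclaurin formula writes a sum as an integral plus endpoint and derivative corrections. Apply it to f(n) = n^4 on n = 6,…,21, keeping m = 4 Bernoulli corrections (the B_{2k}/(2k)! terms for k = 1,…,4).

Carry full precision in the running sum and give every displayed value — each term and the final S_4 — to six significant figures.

S_4 ≈ 916168

Integral: ∫_6^21 x^4 dx = 815265.
Boundary: ½(f(6) + f(21)) = ½(1296.00 + 194481) = 97888.5.
So far: 913154.
Correction k=1: B_{2}/2! · (f^{(1)}(21) − f^{(1)}(6)) = 1/12 · (37044.0 − 864.000) = 3015.00.
Running total after k=1: 916168.
Correction k=2: B_{4}/4! · (f^{(3)}(21) − f^{(3)}(6)) = −1/720 · (504.000 − 144.000) = -0.500000.
Running total after k=2: 916168.
Correction k=3: B_{6}/6! · (f^{(5)}(21) − f^{(5)}(6)) = 1/30240 · (0.00000 − 0.00000) = 0.00000.
Running total after k=3: 916168.
Correction k=4: B_{8}/8! · (f^{(7)}(21) − f^{(7)}(6)) = −1/1209600 · (0.00000 − 0.00000) = 0.00000.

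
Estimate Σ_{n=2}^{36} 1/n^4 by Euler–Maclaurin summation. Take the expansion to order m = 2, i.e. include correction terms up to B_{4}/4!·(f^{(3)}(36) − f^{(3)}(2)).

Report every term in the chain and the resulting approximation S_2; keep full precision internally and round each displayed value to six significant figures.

S_2 ≈ 0.0820244

The integral term ∫_2^36 1/x^4 dx = 0.0416595.
Endpoint term: (f(2) + f(36))/2 = (0.0625000 + 5.95374e-07)/2 = 0.0312503.
Integral + boundary = 0.0729098.
Order-1 term: 1/12 · (-6.61527e-08 − (-0.125000)) = 0.0104167.
After k=1: 0.0833265.
Order-2 term: −1/720 · (-1.53131e-09 − (-0.937500)) = -0.00130208.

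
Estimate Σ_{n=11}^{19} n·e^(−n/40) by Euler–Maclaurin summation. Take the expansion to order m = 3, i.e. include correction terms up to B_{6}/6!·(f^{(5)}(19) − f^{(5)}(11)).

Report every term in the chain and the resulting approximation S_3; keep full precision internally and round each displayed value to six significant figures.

The integral term ∫_11^19 x·e^(−x/40) dx = 81.8784.
Boundary: ½(f(11) + f(19)) = ½(8.35529 + 11.8158) = 10.0856.
Running total after boundary: 91.9640.
Order-1 term: 1/12 · (0.326490 − 0.550690) = -0.0186833.
After k=1: 91.9453.
Order-2 term: −1/720 · (0.000981412 − 0.00129365) = 4.33658e-07.
After k=2: 91.9453.
Order-3 term: 1/30240 · (1.09923e-06 − 1.40194e-06) = -1.00104e-11.

S_3 ≈ 91.9453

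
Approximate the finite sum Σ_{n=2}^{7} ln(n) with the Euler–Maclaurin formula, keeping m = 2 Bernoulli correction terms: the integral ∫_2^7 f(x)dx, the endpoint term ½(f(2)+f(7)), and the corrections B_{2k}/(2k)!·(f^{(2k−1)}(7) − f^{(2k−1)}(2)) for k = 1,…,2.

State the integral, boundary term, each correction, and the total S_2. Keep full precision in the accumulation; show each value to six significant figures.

Integral: ∫_2^7 ln(x) dx = 7.23508.
½[f(2) + f(7)] = ½[0.693147 + 1.94591] = 1.31953.
Running total after boundary: 8.55461.
Correction k=1: B_{2}/2! · (f^{(1)}(7) − f^{(1)}(2)) = 1/12 · (0.142857 − 0.500000) = -0.0297619.
After k=1: 8.52484.
Correction k=2: B_{4}/4! · (f^{(3)}(7) − f^{(3)}(2)) = −1/720 · (0.00583090 − 0.250000) = 0.000339124.

S_2 ≈ 8.52518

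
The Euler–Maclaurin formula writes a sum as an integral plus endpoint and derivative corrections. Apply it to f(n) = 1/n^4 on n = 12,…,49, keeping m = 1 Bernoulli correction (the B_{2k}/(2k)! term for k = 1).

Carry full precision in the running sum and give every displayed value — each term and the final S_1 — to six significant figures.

S_1 ≈ 0.000215606

Integral: ∫_12^49 1/x^4 dx = 0.000190068.
½[f(12) + f(49)] = ½[4.82253e-05 + 1.73467e-07] = 2.41994e-05.
So far: 0.000214267.
Correction k=1: B_{2}/2! · (f^{(1)}(49) − f^{(1)}(12)) = 1/12 · (-1.41605e-08 − (-1.60751e-05)) = 1.33841e-06.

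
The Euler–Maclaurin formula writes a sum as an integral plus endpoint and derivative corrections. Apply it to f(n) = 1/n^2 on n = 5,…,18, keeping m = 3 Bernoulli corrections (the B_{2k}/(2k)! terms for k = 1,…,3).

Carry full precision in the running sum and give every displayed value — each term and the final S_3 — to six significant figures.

S_3 ≈ 0.167282

Integral: ∫_5^18 1/x^2 dx = 0.144444.
Boundary: ½(f(5) + f(18)) = ½(0.0400000 + 0.00308642) = 0.0215432.
Running total after boundary: 0.165988.
Correction k=1: B_{2}/2! · (f^{(1)}(18) − f^{(1)}(5)) = 1/12 · (-0.000342936 − (-0.0160000)) = 0.00130476.
Running total after k=1: 0.167292.
Correction k=2: B_{4}/4! · (f^{(3)}(18) − f^{(3)}(5)) = −1/720 · (-1.27013e-05 − (-0.00768000)) = -1.06490e-05.
Running total after k=2: 0.167282.
Correction k=3: B_{6}/6! · (f^{(5)}(18) − f^{(5)}(5)) = 1/30240 · (-1.17605e-06 − (-0.00921600)) = 3.04723e-07.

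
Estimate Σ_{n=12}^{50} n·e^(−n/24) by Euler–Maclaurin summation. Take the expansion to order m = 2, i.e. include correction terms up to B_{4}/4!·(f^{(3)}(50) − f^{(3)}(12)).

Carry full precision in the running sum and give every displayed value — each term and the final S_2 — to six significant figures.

The integral term ∫_12^50 x·e^(−x/24) dx = 302.905.
Boundary: ½(f(12) + f(50)) = ½(7.27837 + 6.22572) = 6.75205.
Integral + boundary = 309.657.
k=1: B_{2}/(2)! × [f^{(1)}(50) − f^{(1)}(12)] = 1/12 × (-0.134891 − 0.303265) = -0.0365130.
After k=1: 309.620.
k=2: B_{4}/(4)! × [f^{(3)}(50) − f^{(3)}(12)] = −1/720 × (0.000198157 − 0.00263251) = 3.38105e-06.

S_2 ≈ 309.620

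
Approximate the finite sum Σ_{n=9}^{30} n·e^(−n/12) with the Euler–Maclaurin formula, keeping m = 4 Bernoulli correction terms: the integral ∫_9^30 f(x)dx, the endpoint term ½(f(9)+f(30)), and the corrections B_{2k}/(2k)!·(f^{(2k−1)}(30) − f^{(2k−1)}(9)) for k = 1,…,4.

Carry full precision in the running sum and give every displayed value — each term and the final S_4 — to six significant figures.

S_4 ≈ 81.0024

The integral term ∫_9^30 x·e^(−x/12) dx = 77.6655.
Endpoint term: (f(9) + f(30))/2 = (4.25130 + 2.46255)/2 = 3.35692.
Integral + boundary = 81.0225.
Order-1 term: 1/12 · (-0.123127 − 0.118092) = -0.0201016.
After k=1: 81.0024.
Order-2 term: −1/720 · (0.000285017 − 0.00738073) = 9.85515e-06.
After k=2: 81.0024.
Order-3 term: 1/30240 · (9.89644e-06 − 9.68151e-05) = -2.87429e-09.
After k=3: 81.0024.
Order-4 term: −1/1209600 · (1.23705e-07 − 9.88716e-07) = 7.15121e-13.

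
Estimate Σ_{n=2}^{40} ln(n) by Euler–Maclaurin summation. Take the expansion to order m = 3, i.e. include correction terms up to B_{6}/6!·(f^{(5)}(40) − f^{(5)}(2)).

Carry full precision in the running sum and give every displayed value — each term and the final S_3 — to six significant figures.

S_3 ≈ 110.321

The integral term ∫_2^40 ln(x) dx = 108.169.
½[f(2) + f(40)] = ½[0.693147 + 3.68888] = 2.19101.
Running total after boundary: 110.360.
k=1: B_{2}/(2)! × [f^{(1)}(40) − f^{(1)}(2)] = 1/12 × (0.0250000 − 0.500000) = -0.0395833.
Running total after k=1: 110.320.
k=2: B_{4}/(4)! × [f^{(3)}(40) − f^{(3)}(2)] = −1/720 × (3.12500e-05 − 0.250000) = 0.000347179.
Running total after k=2: 110.321.
k=3: B_{6}/(6)! × [f^{(5)}(40) − f^{(5)}(2)] = 1/30240 × (2.34375e-07 − 0.750000) = -2.48016e-05.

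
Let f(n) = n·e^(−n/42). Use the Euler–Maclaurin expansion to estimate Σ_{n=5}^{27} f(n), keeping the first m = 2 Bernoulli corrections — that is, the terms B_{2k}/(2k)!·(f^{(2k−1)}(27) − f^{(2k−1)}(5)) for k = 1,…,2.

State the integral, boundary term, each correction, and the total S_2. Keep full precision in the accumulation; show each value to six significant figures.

S_2 ≈ 237.983

Integral: ∫_5^27 x·e^(−x/42) dx = 228.715.
Endpoint term: (f(5) + f(27))/2 = (4.43883 + 14.1963)/2 = 9.31755.
Integral + boundary = 238.033.
k=1: B_{2}/(2)! × [f^{(1)}(27) − f^{(1)}(5)] = 1/12 × (0.187781 − 0.782079) = -0.0495248.
After k=1: 237.983.
k=2: B_{4}/(4)! × [f^{(3)}(27) − f^{(3)}(5)] = −1/720 × (0.000702584 − 0.00144989) = 1.03793e-06.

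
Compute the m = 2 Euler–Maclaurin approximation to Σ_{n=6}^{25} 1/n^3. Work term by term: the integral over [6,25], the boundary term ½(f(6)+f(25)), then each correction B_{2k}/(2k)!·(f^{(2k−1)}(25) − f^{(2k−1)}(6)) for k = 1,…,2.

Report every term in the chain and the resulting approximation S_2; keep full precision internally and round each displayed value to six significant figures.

Integral: ∫_6^25 1/x^3 dx = 0.0130889.
½[f(6) + f(25)] = ½[0.00462963 + 6.40000e-05] = 0.00234681.
Integral + boundary = 0.0154357.
Correction k=1: B_{2}/2! · (f^{(1)}(25) − f^{(1)}(6)) = 1/12 · (-7.68000e-06 − (-0.00231481)) = 0.000192261.
Running total after k=1: 0.0156280.
Correction k=2: B_{4}/4! · (f^{(3)}(25) − f^{(3)}(6)) = −1/720 · (-2.45760e-07 − (-0.00128601)) = -1.78578e-06.

S_2 ≈ 0.0156262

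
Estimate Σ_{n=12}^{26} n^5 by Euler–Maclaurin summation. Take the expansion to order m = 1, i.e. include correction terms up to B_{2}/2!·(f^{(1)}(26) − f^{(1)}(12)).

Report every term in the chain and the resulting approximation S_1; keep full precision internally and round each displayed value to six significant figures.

S_1 ≈ 5.72352e+07

∫_12^26 x^5 dx evaluates to 5.09883e+07.
Endpoint term: (f(12) + f(26))/2 = (248832 + 1.18814e+07)/2 = 6.06510e+06.
So far: 5.70534e+07.
Correction k=1: B_{2}/2! · (f^{(1)}(26) − f^{(1)}(12)) = 1/12 · (2.28488e+06 − 103680) = 181767.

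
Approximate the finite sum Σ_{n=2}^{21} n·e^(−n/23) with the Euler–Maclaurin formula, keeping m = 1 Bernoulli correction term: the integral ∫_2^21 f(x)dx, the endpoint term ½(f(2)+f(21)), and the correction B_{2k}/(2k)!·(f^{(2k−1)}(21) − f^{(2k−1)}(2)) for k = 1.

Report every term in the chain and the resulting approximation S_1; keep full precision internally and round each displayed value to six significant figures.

∫_2^21 x·e^(−x/23) dx evaluates to 120.996.
Boundary: ½(f(2) + f(21)) = ½(1.83343 + 8.42732) = 5.13038.
So far: 126.126.
Correction k=1: B_{2}/2! · (f^{(1)}(21) − f^{(1)}(2)) = 1/12 · (0.0348957 − 0.837002) = -0.0668422.

S_1 ≈ 126.059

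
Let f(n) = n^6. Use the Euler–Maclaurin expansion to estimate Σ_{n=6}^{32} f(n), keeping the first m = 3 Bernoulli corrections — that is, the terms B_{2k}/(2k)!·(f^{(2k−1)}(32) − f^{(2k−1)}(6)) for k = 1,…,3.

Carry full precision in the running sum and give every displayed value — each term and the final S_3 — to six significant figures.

S_3 ≈ 5.46216e+09

Integral: ∫_6^32 x^6 dx = 4.90849e+09.
½[f(6) + f(32)] = ½[46656.0 + 1.07374e+09] = 5.36894e+08.
Integral + boundary = 5.44539e+09.
k=1: B_{2}/(2)! × [f^{(1)}(32) − f^{(1)}(6)] = 1/12 × (2.01327e+08 − 46656.0) = 1.67733e+07.
Running total after k=1: 5.46216e+09.
k=2: B_{4}/(4)! × [f^{(3)}(32) − f^{(3)}(6)] = −1/720 × (3.93216e+06 − 25920.0) = -5425.33.
Running total after k=2: 5.46216e+09.
k=3: B_{6}/(6)! × [f^{(5)}(32) − f^{(5)}(6)] = 1/30240 × (23040.0 − 4320.00) = 0.619048.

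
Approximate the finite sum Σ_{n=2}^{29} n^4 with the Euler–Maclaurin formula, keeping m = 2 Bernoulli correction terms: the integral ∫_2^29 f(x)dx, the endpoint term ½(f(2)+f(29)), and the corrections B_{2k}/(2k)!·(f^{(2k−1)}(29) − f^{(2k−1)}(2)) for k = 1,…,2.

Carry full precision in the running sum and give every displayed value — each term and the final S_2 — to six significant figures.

S_2 ≈ 4.46400e+06

Integral: ∫_2^29 x^4 dx = 4.10222e+06.
½[f(2) + f(29)] = ½[16.0000 + 707281] = 353648.
Integral + boundary = 4.45587e+06.
k=1: B_{2}/(2)! × [f^{(1)}(29) − f^{(1)}(2)] = 1/12 × (97556.0 − 32.0000) = 8127.00.
Running total after k=1: 4.46400e+06.
k=2: B_{4}/(4)! × [f^{(3)}(29) − f^{(3)}(2)] = −1/720 × (696.000 − 48.0000) = -0.900000.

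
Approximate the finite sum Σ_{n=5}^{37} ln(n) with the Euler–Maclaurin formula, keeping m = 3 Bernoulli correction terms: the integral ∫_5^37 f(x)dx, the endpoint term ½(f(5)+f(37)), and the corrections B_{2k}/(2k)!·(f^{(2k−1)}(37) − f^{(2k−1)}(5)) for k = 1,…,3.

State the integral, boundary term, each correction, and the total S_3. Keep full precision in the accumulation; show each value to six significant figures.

∫_5^37 ln(x) dx evaluates to 93.5568.
Boundary: ½(f(5) + f(37)) = ½(1.60944 + 3.61092) = 2.61018.
So far: 96.1670.
k=1: B_{2}/(2)! × [f^{(1)}(37) − f^{(1)}(5)] = 1/12 × (0.0270270 − 0.200000) = -0.0144144.
After k=1: 96.1525.
k=2: B_{4}/(4)! × [f^{(3)}(37) − f^{(3)}(5)] = −1/720 × (3.94843e-05 − 0.0160000) = 2.21674e-05.
After k=2: 96.1526.
k=3: B_{6}/(6)! × [f^{(5)}(37) − f^{(5)}(5)] = 1/30240 × (3.46101e-07 − 0.00768000) = -2.53957e-07.

S_3 ≈ 96.1526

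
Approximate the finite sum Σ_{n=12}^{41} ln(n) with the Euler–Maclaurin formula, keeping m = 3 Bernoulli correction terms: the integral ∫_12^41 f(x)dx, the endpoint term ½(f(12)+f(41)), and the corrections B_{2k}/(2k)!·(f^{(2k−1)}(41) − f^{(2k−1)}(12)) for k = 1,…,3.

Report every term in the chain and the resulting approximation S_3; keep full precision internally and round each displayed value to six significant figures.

S_3 ≈ 96.5319

The integral term ∫_12^41 ln(x) dx = 93.4376.
Boundary: ½(f(12) + f(41)) = ½(2.48491 + 3.71357) = 3.09924.
Running total after boundary: 96.5368.
Order-1 term: 1/12 · (0.0243902 − 0.0833333) = -0.00491192.
Partial sum through k=1: 96.5319.
Order-2 term: −1/720 · (2.90187e-05 − 0.00115741) = 1.56721e-06.
Partial sum through k=2: 96.5319.
Order-3 term: 1/30240 · (2.07153e-07 − 9.64506e-05) = -3.18265e-09.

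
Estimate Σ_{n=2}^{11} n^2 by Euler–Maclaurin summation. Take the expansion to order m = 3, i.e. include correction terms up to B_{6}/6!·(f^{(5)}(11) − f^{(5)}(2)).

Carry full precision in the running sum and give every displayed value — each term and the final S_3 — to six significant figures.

Integral: ∫_2^11 x^2 dx = 441.000.
Endpoint term: (f(2) + f(11))/2 = (4.00000 + 121.000)/2 = 62.5000.
Running total after boundary: 503.500.
Order-1 term: 1/12 · (22.0000 − 4.00000) = 1.50000.
After k=1: 505.000.
Order-2 term: −1/720 · (0.00000 − 0.00000) = 0.00000.
After k=2: 505.000.
Order-3 term: 1/30240 · (0.00000 − 0.00000) = 0.00000.

S_3 ≈ 505.000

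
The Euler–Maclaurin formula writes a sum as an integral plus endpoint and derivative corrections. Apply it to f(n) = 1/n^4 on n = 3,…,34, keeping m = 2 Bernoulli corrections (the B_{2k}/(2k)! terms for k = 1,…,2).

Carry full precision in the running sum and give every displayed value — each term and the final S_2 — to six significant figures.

∫_3^34 1/x^4 dx evaluates to 0.0123372.
Boundary: ½(f(3) + f(34)) = ½(0.0123457 + 7.48315e-07) = 0.00617321.
Integral + boundary = 0.0185104.
k=1: B_{2}/(2)! × [f^{(1)}(34) − f^{(1)}(3)] = 1/12 × (-8.80370e-08 − (-0.0164609)) = 0.00137173.
Partial sum through k=1: 0.0198821.
k=2: B_{4}/(4)! × [f^{(3)}(34) − f^{(3)}(3)] = −1/720 × (-2.28470e-09 − (-0.0548697)) = -7.62079e-05.

S_2 ≈ 0.0198059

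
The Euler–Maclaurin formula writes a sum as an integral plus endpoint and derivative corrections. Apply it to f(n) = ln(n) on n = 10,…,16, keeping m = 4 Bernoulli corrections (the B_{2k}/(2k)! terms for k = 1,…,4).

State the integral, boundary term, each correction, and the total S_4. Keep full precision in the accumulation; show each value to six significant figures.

S_4 ≈ 17.8700

Integral: ∫_10^16 ln(x) dx = 15.3356.
Endpoint term: (f(10) + f(16))/2 = (2.30259 + 2.77259)/2 = 2.53759.
Integral + boundary = 17.8732.
Correction k=1: B_{2}/2! · (f^{(1)}(16) − f^{(1)}(10)) = 1/12 · (0.0625000 − 0.100000) = -0.00312500.
Running total after k=1: 17.8700.
Correction k=2: B_{4}/4! · (f^{(3)}(16) − f^{(3)}(10)) = −1/720 · (0.000488281 − 0.00200000) = 2.09961e-06.
Running total after k=2: 17.8700.
Correction k=3: B_{6}/6! · (f^{(5)}(16) − f^{(5)}(10)) = 1/30240 · (2.28882e-05 − 0.000240000) = -7.17962e-09.
Running total after k=3: 17.8700.
Correction k=4: B_{8}/8! · (f^{(7)}(16) − f^{(7)}(10)) = −1/1209600 · (2.68221e-06 − 7.20000e-05) = 5.73064e-11.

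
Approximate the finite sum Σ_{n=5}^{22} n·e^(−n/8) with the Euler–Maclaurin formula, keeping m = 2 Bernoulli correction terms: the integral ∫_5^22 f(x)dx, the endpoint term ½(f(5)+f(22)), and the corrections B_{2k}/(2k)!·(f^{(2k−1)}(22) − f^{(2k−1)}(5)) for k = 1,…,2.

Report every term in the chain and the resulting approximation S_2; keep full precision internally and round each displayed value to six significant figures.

∫_5^22 x·e^(−x/8) dx evaluates to 40.3245.
Boundary: ½(f(5) + f(22)) = ½(2.67631 + 1.40641) = 2.04136.
Running total after boundary: 42.3659.
k=1: B_{2}/(2)! × [f^{(1)}(22) − f^{(1)}(5)] = 1/12 × (-0.111874 − 0.200723) = -0.0260497.
Partial sum through k=1: 42.3398.
k=2: B_{4}/(4)! × [f^{(3)}(22) − f^{(3)}(5)] = −1/720 × (0.000249718 − 0.0198632) = 2.72410e-05.

S_2 ≈ 42.3398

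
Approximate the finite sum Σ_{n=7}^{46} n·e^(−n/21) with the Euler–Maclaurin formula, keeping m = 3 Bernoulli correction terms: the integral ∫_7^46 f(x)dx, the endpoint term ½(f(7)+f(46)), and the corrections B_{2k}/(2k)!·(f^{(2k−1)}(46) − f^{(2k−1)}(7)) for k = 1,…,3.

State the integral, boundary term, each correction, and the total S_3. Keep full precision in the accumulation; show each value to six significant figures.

S_3 ≈ 268.958

∫_7^46 x·e^(−x/21) dx evaluates to 263.929.
Endpoint term: (f(7) + f(46))/2 = (5.01572 + 5.14572)/2 = 5.08072.
So far: 269.009.
Correction k=1: B_{2}/2! · (f^{(1)}(46) − f^{(1)}(7)) = 1/12 · (-0.133171 − 0.477688) = -0.0509049.
Partial sum through k=1: 268.958.
Correction k=2: B_{4}/4! · (f^{(3)}(46) − f^{(3)}(7)) = −1/720 · (0.000205343 − 0.00433277) = 5.73253e-06.
Partial sum through k=2: 268.958.
Correction k=3: B_{6}/6! · (f^{(5)}(46) − f^{(5)}(7)) = 1/30240 · (1.61601e-06 − 1.71935e-05) = -5.15129e-10.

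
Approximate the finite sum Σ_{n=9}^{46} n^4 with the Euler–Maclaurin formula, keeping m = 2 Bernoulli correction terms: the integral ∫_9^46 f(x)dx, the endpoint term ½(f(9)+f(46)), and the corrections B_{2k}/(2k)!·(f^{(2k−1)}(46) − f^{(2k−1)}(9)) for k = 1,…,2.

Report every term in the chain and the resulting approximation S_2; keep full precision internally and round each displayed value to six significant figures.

Integral: ∫_9^46 x^4 dx = 4.11808e+07.
½[f(9) + f(46)] = ½[6561.00 + 4.47746e+06] = 2.24201e+06.
Integral + boundary = 4.34228e+07.
Order-1 term: 1/12 · (389344 − 2916.00) = 32202.3.
Partial sum through k=1: 4.34550e+07.
Order-2 term: −1/720 · (1104.00 − 216.000) = -1.23333.

S_2 ≈ 4.34550e+07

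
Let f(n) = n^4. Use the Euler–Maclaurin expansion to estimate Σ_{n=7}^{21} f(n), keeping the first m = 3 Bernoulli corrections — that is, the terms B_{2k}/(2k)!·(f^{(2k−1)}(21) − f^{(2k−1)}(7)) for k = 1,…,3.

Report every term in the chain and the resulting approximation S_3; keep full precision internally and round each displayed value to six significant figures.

∫_7^21 x^4 dx evaluates to 813459.
Endpoint term: (f(7) + f(21))/2 = (2401.00 + 194481)/2 = 98441.0.
Running total after boundary: 911900.
Correction k=1: B_{2}/2! · (f^{(1)}(21) − f^{(1)}(7)) = 1/12 · (37044.0 − 1372.00) = 2972.67.
After k=1: 914872.
Correction k=2: B_{4}/4! · (f^{(3)}(21) − f^{(3)}(7)) = −1/720 · (504.000 − 168.000) = -0.466667.
After k=2: 914872.
Correction k=3: B_{6}/6! · (f^{(5)}(21) − f^{(5)}(7)) = 1/30240 · (0.00000 − 0.00000) = 0.00000.

S_3 ≈ 914872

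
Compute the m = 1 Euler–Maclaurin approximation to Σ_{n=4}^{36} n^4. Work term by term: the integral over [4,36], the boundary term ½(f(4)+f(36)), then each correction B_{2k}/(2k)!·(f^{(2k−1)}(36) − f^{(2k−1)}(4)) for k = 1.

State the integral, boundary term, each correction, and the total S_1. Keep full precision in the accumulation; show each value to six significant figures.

The integral term ∫_4^36 x^4 dx = 1.20930e+07.
Endpoint term: (f(4) + f(36))/2 = (256.000 + 1.67962e+06)/2 = 839936.
Running total after boundary: 1.29330e+07.
Order-1 term: 1/12 · (186624 − 256.000) = 15530.7.

S_1 ≈ 1.29485e+07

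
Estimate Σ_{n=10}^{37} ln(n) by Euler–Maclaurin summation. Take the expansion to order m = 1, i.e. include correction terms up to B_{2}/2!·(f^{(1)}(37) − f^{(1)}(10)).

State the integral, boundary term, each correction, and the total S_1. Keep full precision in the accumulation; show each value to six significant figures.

S_1 ≈ 86.5288

The integral term ∫_10^37 ln(x) dx = 83.5781.
Boundary: ½(f(10) + f(37)) = ½(2.30259 + 3.61092) = 2.95675.
Running total after boundary: 86.5349.
Order-1 term: 1/12 · (0.0270270 − 0.100000) = -0.00608108.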